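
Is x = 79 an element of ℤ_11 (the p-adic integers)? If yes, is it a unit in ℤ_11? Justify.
x ∈ ℤ_11^× (unit); v_11(x) = 0

ℤ_11 = {x ∈ ℚ_11 : v_11(x) ≥ 0} and ℤ_11^× = {x ∈ ℤ_11 : v_11(x) = 0}. Here v_11(79) = v_11(num) − v_11(den) = 0; compare against these criteria.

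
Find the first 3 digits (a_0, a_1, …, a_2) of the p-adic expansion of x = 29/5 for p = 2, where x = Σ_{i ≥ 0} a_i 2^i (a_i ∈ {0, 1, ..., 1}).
(a_0, …, a_2) = (1, 0, 0)

v_2(29/5) = 0 (numerator and denominator both coprime to 2), so x ∈ ℤ_2^×. Compute digits iteratively via a_i = x_i mod 2, x_{i+1} = (x_i − a_i)/2, with x_0 = x:
  x_0 = 29/5;  a_0 = 1;  x_1 = (x_0 − 1)/2 = 12/5
  x_1 = 12/5;  a_1 = 0;  x_2 = (x_1 − 0)/2 = 6/5
  x_2 = 6/5;  a_2 = 0;  x_3 = (x_2 − 0)/2 = 3/5
Digits: (1, 0, 0).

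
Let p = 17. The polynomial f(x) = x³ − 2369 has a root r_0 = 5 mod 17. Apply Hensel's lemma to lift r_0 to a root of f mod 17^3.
r_2 = 2266 (mod 4913)

Hensel: r_{i+1} = r_i − f(r_i)/f′(r_i) mod 17^{i+2}, where f′(x) = 3x². Iterate:
  r_0 = 5 (mod 17)
  r_1 = 243 (mod 289)
  r_2 = 2266 (mod 4913)
Final: r = 2266 with f(r) ≡ 0 mod 17^3.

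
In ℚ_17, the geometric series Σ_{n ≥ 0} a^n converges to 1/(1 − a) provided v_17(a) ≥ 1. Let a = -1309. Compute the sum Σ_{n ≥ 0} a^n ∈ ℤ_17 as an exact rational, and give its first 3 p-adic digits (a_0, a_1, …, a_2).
Σ a^n = 1/(1 − a) = 1/1310;  first 3 digits = (1, 8, 8)

v_17(a) = 1 ≥ 1, so the series converges in ℤ_17 to 1/(1 − a) = 1/(1 − (-1309)) = 1/1310. Expand this rational in ℤ_17: compute digits iteratively via d_i = x_i mod 17, x_{i+1} = (x_i − d_i)/17. The first 3 digits are (1, 8, 8).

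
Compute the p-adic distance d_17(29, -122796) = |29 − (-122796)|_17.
d_17(29, -122796) = 1/4913

Step 1 — x − y = 29 − (-122796) = 122825. Step 2 — v_17(122825) = 3 (factor: 122825 = (17^3 · 25); the sign does not affect v_p). Step 3 — |x − y|_17 = 17^{-3} = 1/4913.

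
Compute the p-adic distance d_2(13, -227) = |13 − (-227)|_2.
d_2(13, -227) = 1/16

Step 1 — x − y = 13 − (-227) = 240. Step 2 — v_2(240) = 4 (factor: 240 = (2^4 · 15); the sign does not affect v_p). Step 3 — |x − y|_2 = 2^{-4} = 1/16.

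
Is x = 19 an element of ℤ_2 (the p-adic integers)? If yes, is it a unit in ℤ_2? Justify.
x ∈ ℤ_2^× (unit); v_2(x) = 0

ℤ_2 = {x ∈ ℚ_2 : v_2(x) ≥ 0} and ℤ_2^× = {x ∈ ℤ_2 : v_2(x) = 0}. Here v_2(19) = v_2(num) − v_2(den) = 0; compare against these criteria.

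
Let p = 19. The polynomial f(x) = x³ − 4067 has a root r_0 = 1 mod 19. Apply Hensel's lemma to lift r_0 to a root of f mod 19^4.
r_3 = 78851 (mod 130321)

Hensel: r_{i+1} = r_i − f(r_i)/f′(r_i) mod 19^{i+2}, where f′(x) = 3x². Iterate:
  r_0 = 1 (mod 19)
  r_1 = 153 (mod 361)
  r_2 = 3402 (mod 6859)
  r_3 = 78851 (mod 130321)
Final: r = 78851 with f(r) ≡ 0 mod 19^4.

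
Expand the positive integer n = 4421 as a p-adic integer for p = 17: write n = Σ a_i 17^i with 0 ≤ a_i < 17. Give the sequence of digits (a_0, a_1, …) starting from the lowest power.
(a_0, a_1, …) = (1, 5, 15)

Repeated division by 17 gives the digits low-to-high: 4421 = 1 + 5·17^1 + 15·17^2. Digit sequence: (1, 5, 15).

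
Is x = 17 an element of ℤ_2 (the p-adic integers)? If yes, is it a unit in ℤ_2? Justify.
x ∈ ℤ_2^× (unit); v_2(x) = 0

ℤ_2 = {x ∈ ℚ_2 : v_2(x) ≥ 0} and ℤ_2^× = {x ∈ ℤ_2 : v_2(x) = 0}. Here v_2(17) = v_2(num) − v_2(den) = 0; compare against these criteria.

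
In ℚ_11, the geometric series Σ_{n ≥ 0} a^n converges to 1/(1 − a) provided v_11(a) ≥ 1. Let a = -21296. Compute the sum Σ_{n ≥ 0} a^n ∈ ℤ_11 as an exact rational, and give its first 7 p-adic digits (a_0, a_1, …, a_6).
Σ a^n = 1/(1 − a) = 1/21297;  first 7 digits = (1, 0, 0, 6, 9, 10, 2)

v_11(a) = 3 ≥ 1, so the series converges in ℤ_11 to 1/(1 − a) = 1/(1 − (-21296)) = 1/21297. Expand this rational in ℤ_11: compute digits iteratively via d_i = x_i mod 11, x_{i+1} = (x_i − d_i)/11. The first 7 digits are (1, 0, 0, 6, 9, 10, 2).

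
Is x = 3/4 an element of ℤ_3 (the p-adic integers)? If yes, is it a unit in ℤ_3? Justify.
x ∈ ℤ_3 but not a unit; v_3(x) = 1 > 0

ℤ_3 = {x ∈ ℚ_3 : v_3(x) ≥ 0} and ℤ_3^× = {x ∈ ℤ_3 : v_3(x) = 0}. Here v_3(3/4) = v_3(num) − v_3(den) = 1; compare against these criteria.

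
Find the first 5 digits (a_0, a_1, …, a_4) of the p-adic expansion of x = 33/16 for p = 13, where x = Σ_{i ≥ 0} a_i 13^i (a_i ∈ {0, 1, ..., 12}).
(a_0, …, a_4) = (11, 5, 2, 12, 8)

v_13(33/16) = 0 (numerator and denominator both coprime to 13), so x ∈ ℤ_13^×. Compute digits iteratively via a_i = x_i mod 13, x_{i+1} = (x_i − a_i)/13, with x_0 = x:
  x_0 = 33/16;  a_0 = 11;  x_1 = (x_0 − 11)/13 = -11/16
  x_1 = -11/16;  a_1 = 5;  x_2 = (x_1 − 5)/13 = -7/16
  x_2 = -7/16;  a_2 = 2;  x_3 = (x_2 − 2)/13 = -3/16
  x_3 = -3/16;  a_3 = 12;  x_4 = (x_3 − 12)/13 = -15/16
  x_4 = -15/16;  a_4 = 8;  x_5 = (x_4 − 8)/13 = -11/16
Digits: (11, 5, 2, 12, 8).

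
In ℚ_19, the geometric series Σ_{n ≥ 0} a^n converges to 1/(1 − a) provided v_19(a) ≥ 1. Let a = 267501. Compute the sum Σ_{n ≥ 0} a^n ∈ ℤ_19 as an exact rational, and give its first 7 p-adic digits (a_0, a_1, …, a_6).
Σ a^n = 1/(1 − a) = -1/267500;  first 7 digits = (1, 0, 0, 1, 2, 0, 1)

v_19(a) = 3 ≥ 1, so the series converges in ℤ_19 to 1/(1 − a) = 1/(1 − 267501) = -1/267500. Expand this rational in ℤ_19: compute digits iteratively via d_i = x_i mod 19, x_{i+1} = (x_i − d_i)/19. The first 7 digits are (1, 0, 0, 1, 2, 0, 1).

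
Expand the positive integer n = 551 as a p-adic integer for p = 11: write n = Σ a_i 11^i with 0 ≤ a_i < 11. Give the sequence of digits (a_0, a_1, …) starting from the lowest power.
(a_0, a_1, …) = (1, 6, 4)

Repeated division by 11 gives the digits low-to-high: 551 = 1 + 6·11^1 + 4·11^2. Digit sequence: (1, 6, 4).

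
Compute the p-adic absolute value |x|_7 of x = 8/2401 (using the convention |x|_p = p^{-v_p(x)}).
|8/2401|_7 = 2401

Step 1 — compute v_7(x) by factoring powers of 7 out of the numerator and denominator: v_7(8/2401) = -4. Step 2 — apply |x|_p = p^{-v_p(x)} = 7^{4} = 2401.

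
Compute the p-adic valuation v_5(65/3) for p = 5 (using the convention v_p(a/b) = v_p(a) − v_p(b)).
v_5(65/3) = 1

Factor powers of 5 from the numerator and denominator of the reduced fraction: 65 = 5^1 · 13 and 3 = 5^0 · 3. Apply v_p(a/b) = v_p(a) − v_p(b): v_5(65/3) = 1 − 0 = 1.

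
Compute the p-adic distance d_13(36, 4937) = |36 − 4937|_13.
d_13(36, 4937) = 1/169

Step 1 — x − y = 36 − 4937 = -4901. Step 2 — v_13(-4901) = 2 (factor: -4901 = −(13^2 · 29); the sign does not affect v_p). Step 3 — |x − y|_13 = 13^{-2} = 1/169.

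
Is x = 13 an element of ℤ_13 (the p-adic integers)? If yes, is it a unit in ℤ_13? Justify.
x ∈ ℤ_13 but not a unit; v_13(x) = 1 > 0

ℤ_13 = {x ∈ ℚ_13 : v_13(x) ≥ 0} and ℤ_13^× = {x ∈ ℤ_13 : v_13(x) = 0}. Here v_13(13) = v_13(num) − v_13(den) = 1; compare against these criteria.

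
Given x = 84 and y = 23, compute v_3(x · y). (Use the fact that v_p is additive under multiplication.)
v_3(1932) = 1

v_p(x) = 1 (factor: 84 = 3^1 · 28); v_p(y) = 0 (factor: 23 = 3^0 · 23). Additivity: v_p(xy) = v_p(x) + v_p(y) = 1 + 0 = 1. (Direct check: xy = 1932 = 3^1 · (644).)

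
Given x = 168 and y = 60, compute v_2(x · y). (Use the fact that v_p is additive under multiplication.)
v_2(10080) = 5

v_p(x) = 3 (factor: 168 = 2^3 · 21); v_p(y) = 2 (factor: 60 = 2^2 · 15). Additivity: v_p(xy) = v_p(x) + v_p(y) = 3 + 2 = 5. (Direct check: xy = 10080 = 2^5 · (315).)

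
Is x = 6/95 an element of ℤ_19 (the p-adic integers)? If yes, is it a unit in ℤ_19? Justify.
x ∉ ℤ_19 (v_19(x) = -1 < 0)

ℤ_19 = {x ∈ ℚ_19 : v_19(x) ≥ 0} and ℤ_19^× = {x ∈ ℤ_19 : v_19(x) = 0}. Here v_19(6/95) = v_19(num) − v_19(den) = -1; compare against these criteria.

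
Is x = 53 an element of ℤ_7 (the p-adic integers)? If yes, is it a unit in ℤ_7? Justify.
x ∈ ℤ_7^× (unit); v_7(x) = 0

ℤ_7 = {x ∈ ℚ_7 : v_7(x) ≥ 0} and ℤ_7^× = {x ∈ ℤ_7 : v_7(x) = 0}. Here v_7(53) = v_7(num) − v_7(den) = 0; compare against these criteria.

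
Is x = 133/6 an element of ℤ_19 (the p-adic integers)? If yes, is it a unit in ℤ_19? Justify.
x ∈ ℤ_19 but not a unit; v_19(x) = 1 > 0

ℤ_19 = {x ∈ ℚ_19 : v_19(x) ≥ 0} and ℤ_19^× = {x ∈ ℤ_19 : v_19(x) = 0}. Here v_19(133/6) = v_19(num) − v_19(den) = 1; compare against these criteria.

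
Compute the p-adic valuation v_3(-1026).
v_3(-1026) = 3

v_3(n) is the largest exponent k such that 3^k divides n. Factor out: -1026 = -3^3 · 38. (Sign doesn't affect v_p.) So v_3(-1026) = 3.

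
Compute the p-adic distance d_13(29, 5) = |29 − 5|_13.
d_13(29, 5) = 1

Step 1 — x − y = 29 − 5 = 24. Step 2 — v_13(24) = 0 (factor: 24 = (13^0 · 24); the sign does not affect v_p). Step 3 — |x − y|_13 = 13^{0} = 1.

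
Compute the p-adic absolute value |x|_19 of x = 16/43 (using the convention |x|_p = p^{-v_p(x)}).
|16/43|_19 = 1

Step 1 — compute v_19(x) by factoring powers of 19 out of the numerator and denominator: v_19(16/43) = 0. Step 2 — apply |x|_p = p^{-v_p(x)} = 19^{0} = 1.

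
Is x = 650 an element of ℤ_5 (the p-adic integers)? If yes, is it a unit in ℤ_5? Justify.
x ∈ ℤ_5 but not a unit; v_5(x) = 2 > 0

ℤ_5 = {x ∈ ℚ_5 : v_5(x) ≥ 0} and ℤ_5^× = {x ∈ ℤ_5 : v_5(x) = 0}. Here v_5(650) = v_5(num) − v_5(den) = 2; compare against these criteria.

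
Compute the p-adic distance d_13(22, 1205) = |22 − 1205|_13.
d_13(22, 1205) = 1/169

Step 1 — x − y = 22 − 1205 = -1183. Step 2 — v_13(-1183) = 2 (factor: -1183 = −(13^2 · 7); the sign does not affect v_p). Step 3 — |x − y|_13 = 13^{-2} = 1/169.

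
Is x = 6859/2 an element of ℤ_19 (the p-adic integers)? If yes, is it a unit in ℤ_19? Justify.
x ∈ ℤ_19 but not a unit; v_19(x) = 3 > 0

ℤ_19 = {x ∈ ℚ_19 : v_19(x) ≥ 0} and ℤ_19^× = {x ∈ ℤ_19 : v_19(x) = 0}. Here v_19(6859/2) = v_19(num) − v_19(den) = 3; compare against these criteria.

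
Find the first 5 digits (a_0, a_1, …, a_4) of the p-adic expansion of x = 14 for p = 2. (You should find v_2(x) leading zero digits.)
(a_0, …, a_4) = (0, 1, 1, 1, 0)

v_2(14) = 1, so a_0 = ... = a_0 = 0. Factor out: x = 2^1 · u with u = 7 a unit in ℤ_2. Expand u iteratively via a_{v+i} = u_i mod 2, u_{i+1} = (u_i − a_{v+i})/2:
  u_0 = 7;  a_1 = 1;  u_1 = (u_0 − 1)/2 = 3
  u_1 = 3;  a_2 = 1;  u_2 = (u_1 − 1)/2 = 1
  u_2 = 1;  a_3 = 1;  u_3 = (u_2 − 1)/2 = 0
  u_3 = 0;  a_4 = 0;  u_4 = (u_3 − 0)/2 = 0
Digits: (0, 1, 1, 1, 0).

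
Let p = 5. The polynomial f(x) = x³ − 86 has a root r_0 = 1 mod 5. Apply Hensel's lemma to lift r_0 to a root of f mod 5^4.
r_3 = 546 (mod 625)

Hensel: r_{i+1} = r_i − f(r_i)/f′(r_i) mod 5^{i+2}, where f′(x) = 3x². Iterate:
  r_0 = 1 (mod 5)
  r_1 = 21 (mod 25)
  r_2 = 46 (mod 125)
  r_3 = 546 (mod 625)
Final: r = 546 with f(r) ≡ 0 mod 5^4.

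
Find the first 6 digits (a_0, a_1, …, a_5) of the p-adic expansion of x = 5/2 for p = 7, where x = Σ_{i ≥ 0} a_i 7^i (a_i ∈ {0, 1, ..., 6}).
(a_0, …, a_5) = (6, 3, 3, 3, 3, 3)

v_7(5/2) = 0 (numerator and denominator both coprime to 7), so x ∈ ℤ_7^×. Compute digits iteratively via a_i = x_i mod 7, x_{i+1} = (x_i − a_i)/7, with x_0 = x:
  x_0 = 5/2;  a_0 = 6;  x_1 = (x_0 − 6)/7 = -1/2
  x_1 = -1/2;  a_1 = 3;  x_2 = (x_1 − 3)/7 = -1/2
  x_2 = -1/2;  a_2 = 3;  x_3 = (x_2 − 3)/7 = -1/2
  x_3 = -1/2;  a_3 = 3;  x_4 = (x_3 − 3)/7 = -1/2
  x_4 = -1/2;  a_4 = 3;  x_5 = (x_4 − 3)/7 = -1/2
  x_5 = -1/2;  a_5 = 3;  x_6 = (x_5 − 3)/7 = -1/2
Digits: (6, 3, 3, 3, 3, 3).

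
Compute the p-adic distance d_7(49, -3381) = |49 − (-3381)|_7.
d_7(49, -3381) = 1/343

Step 1 — x − y = 49 − (-3381) = 3430. Step 2 — v_7(3430) = 3 (factor: 3430 = (7^3 · 10); the sign does not affect v_p). Step 3 — |x − y|_7 = 7^{-3} = 1/343.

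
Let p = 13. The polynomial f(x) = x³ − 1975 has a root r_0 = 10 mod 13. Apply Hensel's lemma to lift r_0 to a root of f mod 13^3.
r_2 = 2168 (mod 2197)

Hensel: r_{i+1} = r_i − f(r_i)/f′(r_i) mod 13^{i+2}, where f′(x) = 3x². Iterate:
  r_0 = 10 (mod 13)
  r_1 = 140 (mod 169)
  r_2 = 2168 (mod 2197)
Final: r = 2168 with f(r) ≡ 0 mod 13^3.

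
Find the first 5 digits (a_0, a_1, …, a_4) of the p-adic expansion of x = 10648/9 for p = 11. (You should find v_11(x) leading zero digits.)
(a_0, …, a_4) = (0, 0, 0, 7, 8)

v_11(10648/9) = 3, so a_0 = ... = a_2 = 0. Factor out: x = 11^3 · u with u = 8/9 a unit in ℤ_11. Expand u iteratively via a_{v+i} = u_i mod 11, u_{i+1} = (u_i − a_{v+i})/11:
  u_0 = 8/9;  a_3 = 7;  u_1 = (u_0 − 7)/11 = -5/9
  u_1 = -5/9;  a_4 = 8;  u_2 = (u_1 − 8)/11 = -7/9
Digits: (0, 0, 0, 7, 8).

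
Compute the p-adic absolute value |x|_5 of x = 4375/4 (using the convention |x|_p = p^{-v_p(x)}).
|4375/4|_5 = 1/625

Step 1 — compute v_5(x) by factoring powers of 5 out of the numerator and denominator: v_5(4375/4) = 4. Step 2 — apply |x|_p = p^{-v_p(x)} = 5^{-4} = 1/625.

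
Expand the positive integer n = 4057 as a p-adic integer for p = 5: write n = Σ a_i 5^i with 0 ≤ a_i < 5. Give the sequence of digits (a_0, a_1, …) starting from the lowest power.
(a_0, a_1, …) = (2, 1, 2, 2, 1, 1)

Repeated division by 5 gives the digits low-to-high: 4057 = 2 + 1·5^1 + 2·5^2 + 2·5^3 + 1·5^4 + 1·5^5. Digit sequence: (2, 1, 2, 2, 1, 1).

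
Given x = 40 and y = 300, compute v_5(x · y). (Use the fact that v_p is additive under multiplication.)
v_5(12000) = 3

v_p(x) = 1 (factor: 40 = 5^1 · 8); v_p(y) = 2 (factor: 300 = 5^2 · 12). Additivity: v_p(xy) = v_p(x) + v_p(y) = 1 + 2 = 3. (Direct check: xy = 12000 = 5^3 · (96).)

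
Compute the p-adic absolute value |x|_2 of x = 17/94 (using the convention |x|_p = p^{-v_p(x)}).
|17/94|_2 = 2

Step 1 — compute v_2(x) by factoring powers of 2 out of the numerator and denominator: v_2(17/94) = -1. Step 2 — apply |x|_p = p^{-v_p(x)} = 2^{1} = 2.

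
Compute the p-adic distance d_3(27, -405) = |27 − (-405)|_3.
d_3(27, -405) = 1/27

Step 1 — x − y = 27 − (-405) = 432. Step 2 — v_3(432) = 3 (factor: 432 = (3^3 · 16); the sign does not affect v_p). Step 3 — |x − y|_3 = 3^{-3} = 1/27.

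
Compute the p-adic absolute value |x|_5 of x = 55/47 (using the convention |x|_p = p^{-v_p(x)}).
|55/47|_5 = 1/5

Step 1 — compute v_5(x) by factoring powers of 5 out of the numerator and denominator: v_5(55/47) = 1. Step 2 — apply |x|_p = p^{-v_p(x)} = 5^{-1} = 1/5.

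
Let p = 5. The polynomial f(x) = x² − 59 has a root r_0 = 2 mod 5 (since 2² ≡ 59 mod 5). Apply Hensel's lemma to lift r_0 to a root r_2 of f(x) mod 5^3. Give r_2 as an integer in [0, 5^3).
r_2 = 72 (mod 125)

Hensel's recurrence: r_{i+1} = r_i − f(r_i)·(f′(r_i))^{-1} mod 5^{i+2}, with f′(x) = 2x. Iterate:
  r_0 = 2 (mod 5)
  r_1 = 22 (mod 25)
  r_2 = 72 (mod 125)
Final: r_2 = 72, and one checks f(r_2) ≡ 0 mod 5^3.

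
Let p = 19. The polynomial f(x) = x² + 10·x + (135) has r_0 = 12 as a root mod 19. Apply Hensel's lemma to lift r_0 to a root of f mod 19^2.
r_1 = 202 (mod 361)

Hensel: r_{i+1} = r_i − f(r_i)·(f′(r_i))^{-1} mod 19^{i+2}, f′(x) = 2x + 10. Iterate:
  r_0 = 12 (mod 19)
  r_1 = 202 (mod 361)
Final: r = 202 satisfies f(r) ≡ 0 mod 19^2.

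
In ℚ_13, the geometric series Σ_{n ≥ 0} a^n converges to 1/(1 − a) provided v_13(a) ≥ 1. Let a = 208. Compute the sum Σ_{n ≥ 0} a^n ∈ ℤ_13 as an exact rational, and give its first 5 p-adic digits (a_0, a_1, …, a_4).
Σ a^n = 1/(1 − a) = -1/207;  first 5 digits = (1, 3, 10, 7, 7)

v_13(a) = 1 ≥ 1, so the series converges in ℤ_13 to 1/(1 − a) = 1/(1 − 208) = -1/207. Expand this rational in ℤ_13: compute digits iteratively via d_i = x_i mod 13, x_{i+1} = (x_i − d_i)/13. The first 5 digits are (1, 3, 10, 7, 7).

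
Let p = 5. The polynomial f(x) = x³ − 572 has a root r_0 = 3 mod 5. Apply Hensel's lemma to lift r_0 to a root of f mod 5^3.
r_2 = 13 (mod 125)

Hensel: r_{i+1} = r_i − f(r_i)/f′(r_i) mod 5^{i+2}, where f′(x) = 3x². Iterate:
  r_0 = 3 (mod 5)
  r_1 = 13 (mod 25)
  r_2 = 13 (mod 125)
Final: r = 13 with f(r) ≡ 0 mod 5^3.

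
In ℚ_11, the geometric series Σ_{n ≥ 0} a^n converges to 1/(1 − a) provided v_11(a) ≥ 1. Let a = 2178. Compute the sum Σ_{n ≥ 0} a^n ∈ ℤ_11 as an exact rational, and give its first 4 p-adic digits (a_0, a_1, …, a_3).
Σ a^n = 1/(1 − a) = -1/2177;  first 4 digits = (1, 0, 7, 1)

v_11(a) = 2 ≥ 1, so the series converges in ℤ_11 to 1/(1 − a) = 1/(1 − 2178) = -1/2177. Expand this rational in ℤ_11: compute digits iteratively via d_i = x_i mod 11, x_{i+1} = (x_i − d_i)/11. The first 4 digits are (1, 0, 7, 1).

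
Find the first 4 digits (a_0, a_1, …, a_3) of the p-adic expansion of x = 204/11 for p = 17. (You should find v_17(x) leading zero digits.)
(a_0, …, a_3) = (0, 15, 10, 4)

v_17(204/11) = 1, so a_0 = ... = a_0 = 0. Factor out: x = 17^1 · u with u = 12/11 a unit in ℤ_17. Expand u iteratively via a_{v+i} = u_i mod 17, u_{i+1} = (u_i − a_{v+i})/17:
  u_0 = 12/11;  a_1 = 15;  u_1 = (u_0 − 15)/17 = -9/11
  u_1 = -9/11;  a_2 = 10;  u_2 = (u_1 − 10)/17 = -7/11
  u_2 = -7/11;  a_3 = 4;  u_3 = (u_2 − 4)/17 = -3/11
Digits: (0, 15, 10, 4).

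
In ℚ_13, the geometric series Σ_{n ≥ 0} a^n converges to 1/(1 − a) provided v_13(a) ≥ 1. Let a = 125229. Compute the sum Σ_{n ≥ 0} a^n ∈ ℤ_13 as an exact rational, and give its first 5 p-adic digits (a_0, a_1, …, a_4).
Σ a^n = 1/(1 − a) = -1/125228;  first 5 digits = (1, 0, 0, 5, 4)

v_13(a) = 3 ≥ 1, so the series converges in ℤ_13 to 1/(1 − a) = 1/(1 − 125229) = -1/125228. Expand this rational in ℤ_13: compute digits iteratively via d_i = x_i mod 13, x_{i+1} = (x_i − d_i)/13. The first 5 digits are (1, 0, 0, 5, 4).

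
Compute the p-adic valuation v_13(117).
v_13(117) = 1

v_13(n) is the largest exponent k such that 13^k divides n. Factor out: 117 = 13^1 · 9. (Sign doesn't affect v_p.) So v_13(117) = 1.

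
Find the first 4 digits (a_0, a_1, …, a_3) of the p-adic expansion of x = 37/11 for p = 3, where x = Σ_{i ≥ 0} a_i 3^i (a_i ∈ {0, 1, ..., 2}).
(a_0, …, a_3) = (2, 1, 2, 2)

v_3(37/11) = 0 (numerator and denominator both coprime to 3), so x ∈ ℤ_3^×. Compute digits iteratively via a_i = x_i mod 3, x_{i+1} = (x_i − a_i)/3, with x_0 = x:
  x_0 = 37/11;  a_0 = 2;  x_1 = (x_0 − 2)/3 = 5/11
  x_1 = 5/11;  a_1 = 1;  x_2 = (x_1 − 1)/3 = -2/11
  x_2 = -2/11;  a_2 = 2;  x_3 = (x_2 − 2)/3 = -8/11
  x_3 = -8/11;  a_3 = 2;  x_4 = (x_3 − 2)/3 = -10/11
Digits: (2, 1, 2, 2).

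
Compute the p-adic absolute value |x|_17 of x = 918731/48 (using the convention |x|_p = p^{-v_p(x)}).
|918731/48|_17 = 1/83521

Step 1 — compute v_17(x) by factoring powers of 17 out of the numerator and denominator: v_17(918731/48) = 4. Step 2 — apply |x|_p = p^{-v_p(x)} = 17^{-4} = 1/83521.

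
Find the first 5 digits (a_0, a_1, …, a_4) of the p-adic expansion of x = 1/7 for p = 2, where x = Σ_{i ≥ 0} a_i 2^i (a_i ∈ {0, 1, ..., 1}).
(a_0, …, a_4) = (1, 1, 1, 0, 1)

v_2(1/7) = 0 (numerator and denominator both coprime to 2), so x ∈ ℤ_2^×. Compute digits iteratively via a_i = x_i mod 2, x_{i+1} = (x_i − a_i)/2, with x_0 = x:
  x_0 = 1/7;  a_0 = 1;  x_1 = (x_0 − 1)/2 = -3/7
  x_1 = -3/7;  a_1 = 1;  x_2 = (x_1 − 1)/2 = -5/7
  x_2 = -5/7;  a_2 = 1;  x_3 = (x_2 − 1)/2 = -6/7
  x_3 = -6/7;  a_3 = 0;  x_4 = (x_3 − 0)/2 = -3/7
  x_4 = -3/7;  a_4 = 1;  x_5 = (x_4 − 1)/2 = -5/7
Digits: (1, 1, 1, 0, 1).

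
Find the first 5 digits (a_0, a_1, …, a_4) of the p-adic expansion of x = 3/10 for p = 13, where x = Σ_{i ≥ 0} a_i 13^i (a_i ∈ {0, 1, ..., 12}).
(a_0, …, a_4) = (12, 3, 1, 9, 11)

v_13(3/10) = 0 (numerator and denominator both coprime to 13), so x ∈ ℤ_13^×. Compute digits iteratively via a_i = x_i mod 13, x_{i+1} = (x_i − a_i)/13, with x_0 = x:
  x_0 = 3/10;  a_0 = 12;  x_1 = (x_0 − 12)/13 = -9/10
  x_1 = -9/10;  a_1 = 3;  x_2 = (x_1 − 3)/13 = -3/10
  x_2 = -3/10;  a_2 = 1;  x_3 = (x_2 − 1)/13 = -1/10
  x_3 = -1/10;  a_3 = 9;  x_4 = (x_3 − 9)/13 = -7/10
  x_4 = -7/10;  a_4 = 11;  x_5 = (x_4 − 11)/13 = -9/10
Digits: (12, 3, 1, 9, 11).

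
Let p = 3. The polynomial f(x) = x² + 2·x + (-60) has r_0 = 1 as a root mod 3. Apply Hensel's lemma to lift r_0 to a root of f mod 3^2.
r_1 = 4 (mod 9)

Hensel: r_{i+1} = r_i − f(r_i)·(f′(r_i))^{-1} mod 3^{i+2}, f′(x) = 2x + 2. Iterate:
  r_0 = 1 (mod 3)
  r_1 = 4 (mod 9)
Final: r = 4 satisfies f(r) ≡ 0 mod 3^2.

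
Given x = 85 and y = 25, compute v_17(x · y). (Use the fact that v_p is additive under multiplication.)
v_17(2125) = 1

v_p(x) = 1 (factor: 85 = 17^1 · 5); v_p(y) = 0 (factor: 25 = 17^0 · 25). Additivity: v_p(xy) = v_p(x) + v_p(y) = 1 + 0 = 1. (Direct check: xy = 2125 = 17^1 · (125).)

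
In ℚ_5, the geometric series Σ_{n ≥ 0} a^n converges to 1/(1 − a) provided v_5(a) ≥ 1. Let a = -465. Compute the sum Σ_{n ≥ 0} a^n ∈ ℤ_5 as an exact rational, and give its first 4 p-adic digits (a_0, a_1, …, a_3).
Σ a^n = 1/(1 − a) = 1/466;  first 4 digits = (1, 2, 0, 4)

v_5(a) = 1 ≥ 1, so the series converges in ℤ_5 to 1/(1 − a) = 1/(1 − (-465)) = 1/466. Expand this rational in ℤ_5: compute digits iteratively via d_i = x_i mod 5, x_{i+1} = (x_i − d_i)/5. The first 4 digits are (1, 2, 0, 4).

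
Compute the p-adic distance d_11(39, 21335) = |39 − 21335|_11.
d_11(39, 21335) = 1/1331

Step 1 — x − y = 39 − 21335 = -21296. Step 2 — v_11(-21296) = 3 (factor: -21296 = −(11^3 · 16); the sign does not affect v_p). Step 3 — |x − y|_11 = 11^{-3} = 1/1331.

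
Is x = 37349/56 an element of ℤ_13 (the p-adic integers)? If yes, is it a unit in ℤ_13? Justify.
x ∈ ℤ_13 but not a unit; v_13(x) = 3 > 0

ℤ_13 = {x ∈ ℚ_13 : v_13(x) ≥ 0} and ℤ_13^× = {x ∈ ℤ_13 : v_13(x) = 0}. Here v_13(37349/56) = v_13(num) − v_13(den) = 3; compare against these criteria.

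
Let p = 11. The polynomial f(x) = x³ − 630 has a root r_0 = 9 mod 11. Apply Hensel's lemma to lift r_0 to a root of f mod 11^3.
r_2 = 152 (mod 1331)

Hensel: r_{i+1} = r_i − f(r_i)/f′(r_i) mod 11^{i+2}, where f′(x) = 3x². Iterate:
  r_0 = 9 (mod 11)
  r_1 = 31 (mod 121)
  r_2 = 152 (mod 1331)
Final: r = 152 with f(r) ≡ 0 mod 11^3.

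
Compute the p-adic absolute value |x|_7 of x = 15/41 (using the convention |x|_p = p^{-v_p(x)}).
|15/41|_7 = 1

Step 1 — compute v_7(x) by factoring powers of 7 out of the numerator and denominator: v_7(15/41) = 0. Step 2 — apply |x|_p = p^{-v_p(x)} = 7^{0} = 1.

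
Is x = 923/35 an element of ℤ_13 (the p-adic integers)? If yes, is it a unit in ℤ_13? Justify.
x ∈ ℤ_13 but not a unit; v_13(x) = 1 > 0

ℤ_13 = {x ∈ ℚ_13 : v_13(x) ≥ 0} and ℤ_13^× = {x ∈ ℤ_13 : v_13(x) = 0}. Here v_13(923/35) = v_13(num) − v_13(den) = 1; compare against these criteria.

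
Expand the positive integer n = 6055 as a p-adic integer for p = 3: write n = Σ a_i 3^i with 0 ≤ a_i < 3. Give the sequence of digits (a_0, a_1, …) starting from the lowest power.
(a_0, a_1, …) = (1, 2, 0, 2, 2, 0, 2, 2)

Repeated division by 3 gives the digits low-to-high: 6055 = 1 + 2·3^1 + 2·3^3 + 2·3^4 + 2·3^6 + 2·3^7. Digit sequence: (1, 2, 0, 2, 2, 0, 2, 2).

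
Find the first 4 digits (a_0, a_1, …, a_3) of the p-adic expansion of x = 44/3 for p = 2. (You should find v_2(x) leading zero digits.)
(a_0, …, a_3) = (0, 0, 1, 0)

v_2(44/3) = 2, so a_0 = ... = a_1 = 0. Factor out: x = 2^2 · u with u = 11/3 a unit in ℤ_2. Expand u iteratively via a_{v+i} = u_i mod 2, u_{i+1} = (u_i − a_{v+i})/2:
  u_0 = 11/3;  a_2 = 1;  u_1 = (u_0 − 1)/2 = 4/3
  u_1 = 4/3;  a_3 = 0;  u_2 = (u_1 − 0)/2 = 2/3
Digits: (0, 0, 1, 0).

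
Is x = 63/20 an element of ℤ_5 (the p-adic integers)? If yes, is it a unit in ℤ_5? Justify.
x ∉ ℤ_5 (v_5(x) = -1 < 0)

ℤ_5 = {x ∈ ℚ_5 : v_5(x) ≥ 0} and ℤ_5^× = {x ∈ ℤ_5 : v_5(x) = 0}. Here v_5(63/20) = v_5(num) − v_5(den) = -1; compare against these criteria.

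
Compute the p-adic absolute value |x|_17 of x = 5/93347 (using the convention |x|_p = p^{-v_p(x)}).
|5/93347|_17 = 4913

Step 1 — compute v_17(x) by factoring powers of 17 out of the numerator and denominator: v_17(5/93347) = -3. Step 2 — apply |x|_p = p^{-v_p(x)} = 17^{3} = 4913.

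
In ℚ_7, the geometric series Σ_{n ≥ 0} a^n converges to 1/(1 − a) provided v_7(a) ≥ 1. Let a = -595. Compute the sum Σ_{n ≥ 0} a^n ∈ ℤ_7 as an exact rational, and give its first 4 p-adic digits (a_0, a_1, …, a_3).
Σ a^n = 1/(1 − a) = 1/596;  first 4 digits = (1, 6, 2, 0)

v_7(a) = 1 ≥ 1, so the series converges in ℤ_7 to 1/(1 − a) = 1/(1 − (-595)) = 1/596. Expand this rational in ℤ_7: compute digits iteratively via d_i = x_i mod 7, x_{i+1} = (x_i − d_i)/7. The first 4 digits are (1, 6, 2, 0).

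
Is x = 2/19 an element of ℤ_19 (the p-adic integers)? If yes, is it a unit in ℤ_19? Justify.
x ∉ ℤ_19 (v_19(x) = -1 < 0)

ℤ_19 = {x ∈ ℚ_19 : v_19(x) ≥ 0} and ℤ_19^× = {x ∈ ℤ_19 : v_19(x) = 0}. Here v_19(2/19) = v_19(num) − v_19(den) = -1; compare against these criteria.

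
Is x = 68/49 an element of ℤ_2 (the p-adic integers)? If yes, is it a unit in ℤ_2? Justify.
x ∈ ℤ_2 but not a unit; v_2(x) = 2 > 0

ℤ_2 = {x ∈ ℚ_2 : v_2(x) ≥ 0} and ℤ_2^× = {x ∈ ℤ_2 : v_2(x) = 0}. Here v_2(68/49) = v_2(num) − v_2(den) = 2; compare against these criteria.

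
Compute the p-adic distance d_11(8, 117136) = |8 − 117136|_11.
d_11(8, 117136) = 1/14641

Step 1 — x − y = 8 − 117136 = -117128. Step 2 — v_11(-117128) = 4 (factor: -117128 = −(11^4 · 8); the sign does not affect v_p). Step 3 — |x − y|_11 = 11^{-4} = 1/14641.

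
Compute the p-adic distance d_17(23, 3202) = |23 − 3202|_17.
d_17(23, 3202) = 1/289

Step 1 — x − y = 23 − 3202 = -3179. Step 2 — v_17(-3179) = 2 (factor: -3179 = −(17^2 · 11); the sign does not affect v_p). Step 3 — |x − y|_17 = 17^{-2} = 1/289.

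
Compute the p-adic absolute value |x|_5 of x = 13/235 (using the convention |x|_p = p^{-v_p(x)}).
|13/235|_5 = 5

Step 1 — compute v_5(x) by factoring powers of 5 out of the numerator and denominator: v_5(13/235) = -1. Step 2 — apply |x|_p = p^{-v_p(x)} = 5^{1} = 5.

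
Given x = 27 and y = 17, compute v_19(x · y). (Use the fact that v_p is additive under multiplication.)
v_19(459) = 0

v_p(x) = 0 (factor: 27 = 19^0 · 27); v_p(y) = 0 (factor: 17 = 19^0 · 17). Additivity: v_p(xy) = v_p(x) + v_p(y) = 0 + 0 = 0. (Direct check: xy = 459 = 19^0 · (459).)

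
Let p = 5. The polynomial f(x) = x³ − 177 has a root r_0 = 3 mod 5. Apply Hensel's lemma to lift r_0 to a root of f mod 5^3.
r_2 = 78 (mod 125)

Hensel: r_{i+1} = r_i − f(r_i)/f′(r_i) mod 5^{i+2}, where f′(x) = 3x². Iterate:
  r_0 = 3 (mod 5)
  r_1 = 3 (mod 25)
  r_2 = 78 (mod 125)
Final: r = 78 with f(r) ≡ 0 mod 5^3.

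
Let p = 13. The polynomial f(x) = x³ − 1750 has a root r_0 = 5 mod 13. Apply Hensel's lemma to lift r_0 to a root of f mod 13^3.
r_2 = 421 (mod 2197)

Hensel: r_{i+1} = r_i − f(r_i)/f′(r_i) mod 13^{i+2}, where f′(x) = 3x². Iterate:
  r_0 = 5 (mod 13)
  r_1 = 83 (mod 169)
  r_2 = 421 (mod 2197)
Final: r = 421 with f(r) ≡ 0 mod 13^3.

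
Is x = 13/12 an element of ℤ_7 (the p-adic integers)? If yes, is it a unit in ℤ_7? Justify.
x ∈ ℤ_7^× (unit); v_7(x) = 0

ℤ_7 = {x ∈ ℚ_7 : v_7(x) ≥ 0} and ℤ_7^× = {x ∈ ℤ_7 : v_7(x) = 0}. Here v_7(13/12) = v_7(num) − v_7(den) = 0; compare against these criteria.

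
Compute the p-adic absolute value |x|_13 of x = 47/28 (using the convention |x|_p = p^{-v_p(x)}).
|47/28|_13 = 1

Step 1 — compute v_13(x) by factoring powers of 13 out of the numerator and denominator: v_13(47/28) = 0. Step 2 — apply |x|_p = p^{-v_p(x)} = 13^{0} = 1.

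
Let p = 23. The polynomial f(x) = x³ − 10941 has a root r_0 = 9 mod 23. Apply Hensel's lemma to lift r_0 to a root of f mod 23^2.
r_1 = 469 (mod 529)

Hensel: r_{i+1} = r_i − f(r_i)/f′(r_i) mod 23^{i+2}, where f′(x) = 3x². Iterate:
  r_0 = 9 (mod 23)
  r_1 = 469 (mod 529)
Final: r = 469 with f(r) ≡ 0 mod 23^2.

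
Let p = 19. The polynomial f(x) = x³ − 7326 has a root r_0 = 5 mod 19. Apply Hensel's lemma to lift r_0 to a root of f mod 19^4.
r_3 = 33958 (mod 130321)

Hensel: r_{i+1} = r_i − f(r_i)/f′(r_i) mod 19^{i+2}, where f′(x) = 3x². Iterate:
  r_0 = 5 (mod 19)
  r_1 = 24 (mod 361)
  r_2 = 6522 (mod 6859)
  r_3 = 33958 (mod 130321)
Final: r = 33958 with f(r) ≡ 0 mod 19^4.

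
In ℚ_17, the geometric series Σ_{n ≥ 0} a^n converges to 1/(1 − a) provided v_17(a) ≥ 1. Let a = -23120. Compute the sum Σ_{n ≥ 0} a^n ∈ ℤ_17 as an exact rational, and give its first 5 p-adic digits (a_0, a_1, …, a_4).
Σ a^n = 1/(1 − a) = 1/23121;  first 5 digits = (1, 0, 5, 12, 7)

v_17(a) = 2 ≥ 1, so the series converges in ℤ_17 to 1/(1 − a) = 1/(1 − (-23120)) = 1/23121. Expand this rational in ℤ_17: compute digits iteratively via d_i = x_i mod 17, x_{i+1} = (x_i − d_i)/17. The first 5 digits are (1, 0, 5, 12, 7).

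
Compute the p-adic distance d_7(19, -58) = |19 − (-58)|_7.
d_7(19, -58) = 1/7

Step 1 — x − y = 19 − (-58) = 77. Step 2 — v_7(77) = 1 (factor: 77 = (7^1 · 11); the sign does not affect v_p). Step 3 — |x − y|_7 = 7^{-1} = 1/7.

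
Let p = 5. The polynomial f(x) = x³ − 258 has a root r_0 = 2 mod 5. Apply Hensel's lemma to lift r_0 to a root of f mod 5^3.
r_2 = 2 (mod 125)

Hensel: r_{i+1} = r_i − f(r_i)/f′(r_i) mod 5^{i+2}, where f′(x) = 3x². Iterate:
  r_0 = 2 (mod 5)
  r_1 = 2 (mod 25)
  r_2 = 2 (mod 125)
Final: r = 2 with f(r) ≡ 0 mod 5^3.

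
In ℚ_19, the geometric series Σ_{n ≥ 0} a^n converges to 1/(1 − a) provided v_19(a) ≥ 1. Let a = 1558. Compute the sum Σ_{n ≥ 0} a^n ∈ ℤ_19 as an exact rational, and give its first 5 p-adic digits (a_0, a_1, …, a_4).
Σ a^n = 1/(1 − a) = -1/1557;  first 5 digits = (1, 6, 2, 0, 10)

v_19(a) = 1 ≥ 1, so the series converges in ℤ_19 to 1/(1 − a) = 1/(1 − 1558) = -1/1557. Expand this rational in ℤ_19: compute digits iteratively via d_i = x_i mod 19, x_{i+1} = (x_i − d_i)/19. The first 5 digits are (1, 6, 2, 0, 10).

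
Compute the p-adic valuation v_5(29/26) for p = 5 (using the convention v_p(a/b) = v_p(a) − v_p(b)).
v_5(29/26) = 0

Factor powers of 5 from the numerator and denominator of the reduced fraction: 29 = 5^0 · 29 and 26 = 5^0 · 26. Apply v_p(a/b) = v_p(a) − v_p(b): v_5(29/26) = 0 − 0 = 0.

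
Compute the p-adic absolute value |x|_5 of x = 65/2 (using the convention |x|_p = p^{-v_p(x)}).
|65/2|_5 = 1/5

Step 1 — compute v_5(x) by factoring powers of 5 out of the numerator and denominator: v_5(65/2) = 1. Step 2 — apply |x|_p = p^{-v_p(x)} = 5^{-1} = 1/5.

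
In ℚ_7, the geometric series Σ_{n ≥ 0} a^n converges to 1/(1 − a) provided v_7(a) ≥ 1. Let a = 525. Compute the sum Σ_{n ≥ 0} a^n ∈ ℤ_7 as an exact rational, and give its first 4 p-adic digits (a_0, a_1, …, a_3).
Σ a^n = 1/(1 − a) = -1/524;  first 4 digits = (1, 5, 0, 6)

v_7(a) = 1 ≥ 1, so the series converges in ℤ_7 to 1/(1 − a) = 1/(1 − 525) = -1/524. Expand this rational in ℤ_7: compute digits iteratively via d_i = x_i mod 7, x_{i+1} = (x_i − d_i)/7. The first 4 digits are (1, 5, 0, 6).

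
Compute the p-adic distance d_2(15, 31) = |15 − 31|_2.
d_2(15, 31) = 1/16

Step 1 — x − y = 15 − 31 = -16. Step 2 — v_2(-16) = 4 (factor: -16 = −(2^4 · 1); the sign does not affect v_p). Step 3 — |x − y|_2 = 2^{-4} = 1/16.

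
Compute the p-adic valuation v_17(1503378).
v_17(1503378) = 4

v_17(n) is the largest exponent k such that 17^k divides n. Factor out: 1503378 = 17^4 · 18. (Sign doesn't affect v_p.) So v_17(1503378) = 4.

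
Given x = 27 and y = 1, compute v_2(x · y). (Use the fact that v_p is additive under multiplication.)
v_2(27) = 0

v_p(x) = 0 (factor: 27 = 2^0 · 27); v_p(y) = 0 (factor: 1 = 2^0 · 1). Additivity: v_p(xy) = v_p(x) + v_p(y) = 0 + 0 = 0. (Direct check: xy = 27 = 2^0 · (27).)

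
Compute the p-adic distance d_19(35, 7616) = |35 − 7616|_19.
d_19(35, 7616) = 1/361

Step 1 — x − y = 35 − 7616 = -7581. Step 2 — v_19(-7581) = 2 (factor: -7581 = −(19^2 · 21); the sign does not affect v_p). Step 3 — |x − y|_19 = 19^{-2} = 1/361.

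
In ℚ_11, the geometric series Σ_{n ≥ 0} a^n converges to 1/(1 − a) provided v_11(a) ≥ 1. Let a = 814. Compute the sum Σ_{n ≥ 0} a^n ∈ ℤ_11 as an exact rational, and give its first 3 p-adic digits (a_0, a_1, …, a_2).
Σ a^n = 1/(1 − a) = -1/813;  first 3 digits = (1, 8, 4)

v_11(a) = 1 ≥ 1, so the series converges in ℤ_11 to 1/(1 − a) = 1/(1 − 814) = -1/813. Expand this rational in ℤ_11: compute digits iteratively via d_i = x_i mod 11, x_{i+1} = (x_i − d_i)/11. The first 3 digits are (1, 8, 4).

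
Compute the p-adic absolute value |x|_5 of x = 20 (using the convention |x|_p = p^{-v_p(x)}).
|20|_5 = 1/5

Step 1 — compute v_5(x) by factoring powers of 5 out of the numerator and denominator: v_5(20) = 1. Step 2 — apply |x|_p = p^{-v_p(x)} = 5^{-1} = 1/5.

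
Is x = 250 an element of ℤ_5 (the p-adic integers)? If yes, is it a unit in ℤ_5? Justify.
x ∈ ℤ_5 but not a unit; v_5(x) = 3 > 0

ℤ_5 = {x ∈ ℚ_5 : v_5(x) ≥ 0} and ℤ_5^× = {x ∈ ℤ_5 : v_5(x) = 0}. Here v_5(250) = v_5(num) − v_5(den) = 3; compare against these criteria.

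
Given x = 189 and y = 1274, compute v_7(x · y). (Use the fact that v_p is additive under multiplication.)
v_7(240786) = 3

v_p(x) = 1 (factor: 189 = 7^1 · 27); v_p(y) = 2 (factor: 1274 = 7^2 · 26). Additivity: v_p(xy) = v_p(x) + v_p(y) = 1 + 2 = 3. (Direct check: xy = 240786 = 7^3 · (702).)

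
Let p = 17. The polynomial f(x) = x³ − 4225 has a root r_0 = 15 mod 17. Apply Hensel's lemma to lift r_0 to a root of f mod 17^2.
r_1 = 134 (mod 289)

Hensel: r_{i+1} = r_i − f(r_i)/f′(r_i) mod 17^{i+2}, where f′(x) = 3x². Iterate:
  r_0 = 15 (mod 17)
  r_1 = 134 (mod 289)
Final: r = 134 with f(r) ≡ 0 mod 17^2.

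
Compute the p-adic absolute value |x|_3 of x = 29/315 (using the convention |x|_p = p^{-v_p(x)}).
|29/315|_3 = 9

Step 1 — compute v_3(x) by factoring powers of 3 out of the numerator and denominator: v_3(29/315) = -2. Step 2 — apply |x|_p = p^{-v_p(x)} = 3^{2} = 9.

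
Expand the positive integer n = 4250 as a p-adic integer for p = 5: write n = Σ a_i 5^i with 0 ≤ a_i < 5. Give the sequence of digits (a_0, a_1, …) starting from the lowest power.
(a_0, a_1, …) = (0, 0, 0, 4, 1, 1)

Repeated division by 5 gives the digits low-to-high: 4250 = 4·5^3 + 1·5^4 + 1·5^5. Digit sequence: (0, 0, 0, 4, 1, 1).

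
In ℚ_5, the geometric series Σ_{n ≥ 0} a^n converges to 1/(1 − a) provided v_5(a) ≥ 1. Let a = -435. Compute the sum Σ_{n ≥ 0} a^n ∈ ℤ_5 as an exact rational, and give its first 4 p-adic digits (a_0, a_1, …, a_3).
Σ a^n = 1/(1 − a) = 1/436;  first 4 digits = (1, 3, 1, 2)

v_5(a) = 1 ≥ 1, so the series converges in ℤ_5 to 1/(1 − a) = 1/(1 − (-435)) = 1/436. Expand this rational in ℤ_5: compute digits iteratively via d_i = x_i mod 5, x_{i+1} = (x_i − d_i)/5. The first 4 digits are (1, 3, 1, 2).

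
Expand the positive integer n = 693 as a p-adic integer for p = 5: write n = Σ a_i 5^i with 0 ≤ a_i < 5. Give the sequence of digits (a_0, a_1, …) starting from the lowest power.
(a_0, a_1, …) = (3, 3, 2, 0, 1)

Repeated division by 5 gives the digits low-to-high: 693 = 3 + 3·5^1 + 2·5^2 + 1·5^4. Digit sequence: (3, 3, 2, 0, 1).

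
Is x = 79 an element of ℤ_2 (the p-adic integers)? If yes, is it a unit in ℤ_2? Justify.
x ∈ ℤ_2^× (unit); v_2(x) = 0

ℤ_2 = {x ∈ ℚ_2 : v_2(x) ≥ 0} and ℤ_2^× = {x ∈ ℤ_2 : v_2(x) = 0}. Here v_2(79) = v_2(num) − v_2(den) = 0; compare against these criteria.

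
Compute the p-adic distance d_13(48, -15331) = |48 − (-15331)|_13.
d_13(48, -15331) = 1/2197

Step 1 — x − y = 48 − (-15331) = 15379. Step 2 — v_13(15379) = 3 (factor: 15379 = (13^3 · 7); the sign does not affect v_p). Step 3 — |x − y|_13 = 13^{-3} = 1/2197.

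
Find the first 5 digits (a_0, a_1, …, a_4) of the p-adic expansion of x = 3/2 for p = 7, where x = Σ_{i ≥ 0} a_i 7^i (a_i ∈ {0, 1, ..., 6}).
(a_0, …, a_4) = (5, 3, 3, 3, 3)

v_7(3/2) = 0 (numerator and denominator both coprime to 7), so x ∈ ℤ_7^×. Compute digits iteratively via a_i = x_i mod 7, x_{i+1} = (x_i − a_i)/7, with x_0 = x:
  x_0 = 3/2;  a_0 = 5;  x_1 = (x_0 − 5)/7 = -1/2
  x_1 = -1/2;  a_1 = 3;  x_2 = (x_1 − 3)/7 = -1/2
  x_2 = -1/2;  a_2 = 3;  x_3 = (x_2 − 3)/7 = -1/2
  x_3 = -1/2;  a_3 = 3;  x_4 = (x_3 − 3)/7 = -1/2
  x_4 = -1/2;  a_4 = 3;  x_5 = (x_4 − 3)/7 = -1/2
Digits: (5, 3, 3, 3, 3).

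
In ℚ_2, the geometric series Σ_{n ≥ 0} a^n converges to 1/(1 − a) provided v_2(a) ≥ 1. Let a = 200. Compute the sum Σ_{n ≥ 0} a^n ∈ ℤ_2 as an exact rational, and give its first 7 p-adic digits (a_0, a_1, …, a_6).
Σ a^n = 1/(1 − a) = -1/199;  first 7 digits = (1, 0, 0, 1, 0, 0, 0)

v_2(a) = 3 ≥ 1, so the series converges in ℤ_2 to 1/(1 − a) = 1/(1 − 200) = -1/199. Expand this rational in ℤ_2: compute digits iteratively via d_i = x_i mod 2, x_{i+1} = (x_i − d_i)/2. The first 7 digits are (1, 0, 0, 1, 0, 0, 0).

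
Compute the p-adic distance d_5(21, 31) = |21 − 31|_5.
d_5(21, 31) = 1/5

Step 1 — x − y = 21 − 31 = -10. Step 2 — v_5(-10) = 1 (factor: -10 = −(5^1 · 2); the sign does not affect v_p). Step 3 — |x − y|_5 = 5^{-1} = 1/5.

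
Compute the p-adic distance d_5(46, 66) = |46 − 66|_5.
d_5(46, 66) = 1/5

Step 1 — x − y = 46 − 66 = -20. Step 2 — v_5(-20) = 1 (factor: -20 = −(5^1 · 4); the sign does not affect v_p). Step 3 — |x − y|_5 = 5^{-1} = 1/5.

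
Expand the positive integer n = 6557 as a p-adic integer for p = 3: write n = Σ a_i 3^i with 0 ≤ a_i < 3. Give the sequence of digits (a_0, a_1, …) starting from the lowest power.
(a_0, a_1, …) = (2, 1, 2, 2, 2, 2, 2, 2)

Repeated division by 3 gives the digits low-to-high: 6557 = 2 + 1·3^1 + 2·3^2 + 2·3^3 + 2·3^4 + 2·3^5 + 2·3^6 + 2·3^7. Digit sequence: (2, 1, 2, 2, 2, 2, 2, 2).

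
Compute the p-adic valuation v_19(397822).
v_19(397822) = 3

v_19(n) is the largest exponent k such that 19^k divides n. Factor out: 397822 = 19^3 · 58. (Sign doesn't affect v_p.) So v_19(397822) = 3.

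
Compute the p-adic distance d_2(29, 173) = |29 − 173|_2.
d_2(29, 173) = 1/16

Step 1 — x − y = 29 − 173 = -144. Step 2 — v_2(-144) = 4 (factor: -144 = −(2^4 · 9); the sign does not affect v_p). Step 3 — |x − y|_2 = 2^{-4} = 1/16.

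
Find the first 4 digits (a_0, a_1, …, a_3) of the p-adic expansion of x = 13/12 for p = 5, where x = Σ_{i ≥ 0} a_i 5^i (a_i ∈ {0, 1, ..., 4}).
(a_0, …, a_3) = (4, 4, 2, 4)

v_5(13/12) = 0 (numerator and denominator both coprime to 5), so x ∈ ℤ_5^×. Compute digits iteratively via a_i = x_i mod 5, x_{i+1} = (x_i − a_i)/5, with x_0 = x:
  x_0 = 13/12;  a_0 = 4;  x_1 = (x_0 − 4)/5 = -7/12
  x_1 = -7/12;  a_1 = 4;  x_2 = (x_1 − 4)/5 = -11/12
  x_2 = -11/12;  a_2 = 2;  x_3 = (x_2 − 2)/5 = -7/12
  x_3 = -7/12;  a_3 = 4;  x_4 = (x_3 − 4)/5 = -11/12
Digits: (4, 4, 2, 4).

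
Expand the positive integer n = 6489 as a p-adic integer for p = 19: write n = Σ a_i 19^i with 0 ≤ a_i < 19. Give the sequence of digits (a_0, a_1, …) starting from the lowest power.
(a_0, a_1, …) = (10, 18, 17)

Repeated division by 19 gives the digits low-to-high: 6489 = 10 + 18·19^1 + 17·19^2. Digit sequence: (10, 18, 17).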